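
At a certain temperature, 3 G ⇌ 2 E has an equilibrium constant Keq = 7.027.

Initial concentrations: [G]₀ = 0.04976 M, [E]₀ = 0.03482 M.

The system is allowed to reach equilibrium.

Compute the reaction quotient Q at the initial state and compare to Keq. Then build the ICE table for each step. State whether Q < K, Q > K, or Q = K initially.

Q₀ = 9.84; Q > K (proceeds reverse)

Q₀ = 9.84 vs Keq = 7.027 ⇒ Q>K, reverse
Step 1:
                  G         E
  I         0.04976   0.03482
  C        0.003439 -0.002293
  E          0.0532   0.03253
  solve Keq expr → x = -0.001146; check Q = 7.027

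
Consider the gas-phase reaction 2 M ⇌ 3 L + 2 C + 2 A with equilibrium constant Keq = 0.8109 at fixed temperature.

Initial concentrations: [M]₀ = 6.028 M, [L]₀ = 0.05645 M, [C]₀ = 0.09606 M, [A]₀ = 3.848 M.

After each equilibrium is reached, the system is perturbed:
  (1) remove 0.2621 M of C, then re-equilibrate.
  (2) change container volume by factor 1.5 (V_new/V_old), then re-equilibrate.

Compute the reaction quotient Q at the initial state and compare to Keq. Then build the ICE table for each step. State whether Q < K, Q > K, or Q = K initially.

Q₀ = 6.7640e-07; Q < K (proceeds forward)

Q₀ = 6.7640e-07 vs Keq = 0.8109 ⇒ Q<K, forward
Step 1:
                   M          L          C          A
  init         6.028    0.05645    0.09606      3.848
  Δ          -0.7358      1.104     0.7358     0.7358
  eq           5.292       1.16     0.8319      4.584
  solve Keq expr → x = 0.3679; check Q = 0.8109
Then remove 0.2621 M of C.
Step 2:
                   M          L          C          A
  init         5.292       1.16     0.5698      4.584
  Δ         -0.09826     0.1474    0.09826    0.09826
  eq           5.194      1.308     0.6681      4.682
  solve Keq expr → x = 0.04913; check Q = 0.8109
Then change container volume by factor 1.5 (V_new/V_old).
Step 3:
                   M          L          C          A
  init         3.463     0.8717     0.4454      3.121
  Δ          -0.2192     0.3288     0.2192     0.2192
  eq           3.243      1.201     0.6646      3.341
  solve Keq expr → x = 0.1096; check Q = 0.8109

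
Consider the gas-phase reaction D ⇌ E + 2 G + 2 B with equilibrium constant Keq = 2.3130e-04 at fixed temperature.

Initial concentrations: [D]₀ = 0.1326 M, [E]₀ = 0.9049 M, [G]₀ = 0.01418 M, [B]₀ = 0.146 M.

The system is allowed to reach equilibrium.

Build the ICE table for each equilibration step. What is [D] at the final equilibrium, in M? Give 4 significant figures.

Q₀ = 2.9249e-05 vs Keq = 2.3130e-04 ⇒ Q<K, forward
Step 1:
                   D          E          G          B
  Initial     0.1326     0.9049    0.01418      0.146
  Change   -0.009749   0.009749     0.0195     0.0195
  Equil       0.1229     0.9146    0.03368     0.1655
  solve Keq expr → x = 0.009749; check Q = 2.3130e-04

[D]_eq = 0.1229 M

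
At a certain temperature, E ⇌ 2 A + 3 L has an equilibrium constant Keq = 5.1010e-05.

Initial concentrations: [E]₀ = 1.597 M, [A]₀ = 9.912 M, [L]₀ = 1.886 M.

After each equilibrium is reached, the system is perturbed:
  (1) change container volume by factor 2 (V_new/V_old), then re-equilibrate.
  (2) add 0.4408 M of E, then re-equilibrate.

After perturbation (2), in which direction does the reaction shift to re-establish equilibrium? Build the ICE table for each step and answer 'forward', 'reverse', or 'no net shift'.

Direction: forward

Q₀ = 412.7 vs Keq = 5.1010e-05 ⇒ Q>K, reverse
Step 1:
                   E          A          L
  I            1.597      9.912      1.886
  C           0.6248      -1.25     -1.875
  E            2.222      8.662    0.01147
  solve Keq expr → x = -0.6248; check Q = 5.1010e-05
Then change container volume by factor 2 (V_new/V_old).
Step 2:
                   E          A          L
  I            1.111      4.331   0.005737
  C        -0.002898   0.005796   0.008694
  E            1.108      4.337    0.01443
  solve Keq expr → x = 0.002898; check Q = 5.1010e-05
Then add 0.4408 M of E.
Step 3:
                   E          A          L
  I            1.549      4.337    0.01443
  C       -5.6653e-04   0.001133     0.0017
  E            1.548      4.338    0.01613
  solve Keq expr → x = 5.6653e-04; check Q = 5.1010e-05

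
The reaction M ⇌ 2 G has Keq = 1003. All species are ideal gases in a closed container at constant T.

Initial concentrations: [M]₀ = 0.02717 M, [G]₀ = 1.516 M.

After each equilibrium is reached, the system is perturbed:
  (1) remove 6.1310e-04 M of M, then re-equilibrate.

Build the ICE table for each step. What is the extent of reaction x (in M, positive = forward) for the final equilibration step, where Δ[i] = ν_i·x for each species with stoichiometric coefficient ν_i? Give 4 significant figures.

Q₀ = 84.59 vs Keq = 1003 ⇒ Q<K, forward
Step 1:
                   M          G
  I          0.02717      1.516
  C         -0.02473    0.04945
  E         0.002443      1.565
  solve Keq expr → x = 0.02473; check Q = 1003
Then remove 6.1310e-04 M of M.
Step 2:
                   M          G
  I          0.00183      1.565
  C       6.0930e-04  -0.001219
  E          0.00244      1.564
  solve Keq expr → x = -6.0930e-04; check Q = 1003

x = -6.0930e-04 M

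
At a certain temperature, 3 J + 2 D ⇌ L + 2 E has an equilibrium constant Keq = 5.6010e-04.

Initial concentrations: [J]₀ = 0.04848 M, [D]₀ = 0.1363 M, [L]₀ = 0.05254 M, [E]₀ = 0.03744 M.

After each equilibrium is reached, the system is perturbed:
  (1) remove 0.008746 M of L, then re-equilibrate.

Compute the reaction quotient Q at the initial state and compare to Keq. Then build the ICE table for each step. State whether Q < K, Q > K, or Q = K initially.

Q₀ = 34.79 vs Keq = 5.6010e-04 ⇒ Q>K, reverse
Step 1:
                    J           D           L           E
  init        0.04848      0.1363     0.05254     0.03744
  Δ           0.05505      0.0367    -0.01835     -0.0367
  eq           0.1035       0.173     0.03419  7.3767e-04
  solve Keq expr → x = -0.01835; check Q = 5.6010e-04
Then remove 0.008746 M of L.
Step 2:
                    J           D           L           E
  init         0.1035       0.173     0.02544  7.3767e-04
  Δ       -1.7072e-04 -1.1381e-04  5.6906e-05  1.1381e-04
  eq           0.1034      0.1729      0.0255  8.5149e-04
  solve Keq expr → x = 5.6906e-05; check Q = 5.6010e-04

Q₀ = 34.79; Q > K (proceeds reverse)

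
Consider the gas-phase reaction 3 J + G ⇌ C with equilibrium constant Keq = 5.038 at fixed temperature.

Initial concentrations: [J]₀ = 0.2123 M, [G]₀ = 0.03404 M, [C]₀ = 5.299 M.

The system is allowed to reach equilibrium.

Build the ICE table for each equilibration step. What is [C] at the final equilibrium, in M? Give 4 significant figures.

[C]_eq = 4.924 M

Q₀ = 1.6269e+04 vs Keq = 5.038 ⇒ Q>K, reverse
Step 1:
                    J           G           C
  Initial      0.2123     0.03404       5.299
  Change        1.125      0.3749     -0.3749
  Equil         1.337      0.4089       4.924
  solve Keq expr → x = -0.3749; check Q = 5.038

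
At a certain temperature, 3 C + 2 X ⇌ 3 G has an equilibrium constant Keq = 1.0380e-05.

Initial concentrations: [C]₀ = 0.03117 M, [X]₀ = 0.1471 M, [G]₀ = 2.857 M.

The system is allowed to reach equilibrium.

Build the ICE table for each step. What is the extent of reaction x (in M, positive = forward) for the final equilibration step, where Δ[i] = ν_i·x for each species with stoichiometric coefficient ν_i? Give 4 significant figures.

x = -0.9202 M

Q₀ = 3.5587e+07 vs Keq = 1.0380e-05 ⇒ Q>K, reverse
Step 1:
                  C         X         G
  I         0.03117    0.1471     2.857
  C           2.761      1.84    -2.761
  E           2.792     1.988   0.09628
  solve Keq expr → x = -0.9202; check Q = 1.0380e-05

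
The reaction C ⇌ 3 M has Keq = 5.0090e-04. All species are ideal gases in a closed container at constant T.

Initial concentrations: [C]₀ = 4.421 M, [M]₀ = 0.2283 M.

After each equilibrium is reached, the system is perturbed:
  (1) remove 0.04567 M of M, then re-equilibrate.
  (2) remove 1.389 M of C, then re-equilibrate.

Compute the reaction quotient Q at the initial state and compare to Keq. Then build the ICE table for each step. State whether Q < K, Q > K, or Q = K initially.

Q₀ = 0.002692; Q > K (proceeds reverse)

Q₀ = 0.002692 vs Keq = 5.0090e-04 ⇒ Q>K, reverse
Step 1:
                    C           M
  I             4.421      0.2283
  C           0.03255    -0.09764
  E             4.454      0.1307
  solve Keq expr → x = -0.03255; check Q = 5.0090e-04
Then remove 0.04567 M of M.
Step 2:
                    C           M
  I             4.454     0.08499
  C          -0.01517     0.04552
  E             4.438      0.1305
  solve Keq expr → x = 0.01517; check Q = 5.0090e-04
Then remove 1.389 M of C.
Step 3:
                    C           M
  I             3.049      0.1305
  C          0.005095    -0.01529
  E             3.054      0.1152
  solve Keq expr → x = -0.005095; check Q = 5.0090e-04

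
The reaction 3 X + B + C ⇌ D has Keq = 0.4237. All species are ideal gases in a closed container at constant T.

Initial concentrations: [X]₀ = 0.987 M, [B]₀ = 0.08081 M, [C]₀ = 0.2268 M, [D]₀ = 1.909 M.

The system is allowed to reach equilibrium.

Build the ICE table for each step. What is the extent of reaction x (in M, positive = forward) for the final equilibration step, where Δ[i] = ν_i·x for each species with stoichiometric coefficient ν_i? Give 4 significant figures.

Q₀ = 108.3 vs Keq = 0.4237 ⇒ Q>K, reverse
Step 1:
                   X          B          C          D
  init         0.987    0.08081     0.2268      1.909
  Δ            1.244     0.4146     0.4146    -0.4146
  eq           2.231     0.4954     0.6414      1.494
  solve Keq expr → x = -0.4146; check Q = 0.4237

x = -0.4146 M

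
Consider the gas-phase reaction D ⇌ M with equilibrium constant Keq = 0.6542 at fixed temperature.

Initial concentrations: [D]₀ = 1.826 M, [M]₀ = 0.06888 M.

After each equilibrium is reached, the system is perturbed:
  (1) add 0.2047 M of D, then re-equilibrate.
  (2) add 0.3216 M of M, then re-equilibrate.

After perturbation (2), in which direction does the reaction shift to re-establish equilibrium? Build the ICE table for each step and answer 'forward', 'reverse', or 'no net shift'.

Direction: reverse

Q₀ = 0.03772 vs Keq = 0.6542 ⇒ Q<K, forward
Step 1:
                    D           M
  I             1.826     0.06888
  C           -0.6805      0.6805
  E             1.145      0.7494
  solve Keq expr → x = 0.6805; check Q = 0.6542
Then add 0.2047 M of D.
Step 2:
                    D           M
  I              1.35      0.7494
  C          -0.08095     0.08095
  E             1.269      0.8303
  solve Keq expr → x = 0.08095; check Q = 0.6542
Then add 0.3216 M of M.
Step 3:
                    D           M
  I             1.269       1.152
  C            0.1944     -0.1944
  E             1.464      0.9575
  solve Keq expr → x = -0.1944; check Q = 0.6542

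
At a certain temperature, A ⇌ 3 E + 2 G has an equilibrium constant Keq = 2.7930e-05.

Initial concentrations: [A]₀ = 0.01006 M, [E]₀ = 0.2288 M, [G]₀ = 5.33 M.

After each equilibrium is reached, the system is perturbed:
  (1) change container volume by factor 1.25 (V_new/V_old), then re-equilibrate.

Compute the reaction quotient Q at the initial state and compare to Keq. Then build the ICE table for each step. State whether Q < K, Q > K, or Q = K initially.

Q₀ = 33.82; Q > K (proceeds reverse)

Q₀ = 33.82 vs Keq = 2.7930e-05 ⇒ Q>K, reverse
Step 1:
                  A         E         G
  Initial   0.01006    0.2288      5.33
  Change    0.07478   -0.2243   -0.1496
  Equil     0.08484  0.004453      5.18
  solve Keq expr → x = -0.07478; check Q = 2.7930e-05
Then change container volume by factor 1.25 (V_new/V_old).
Step 2:
                  A         E         G
  Initial   0.06787  0.003562     4.144
  Change  -4.0806e-04  0.001224 8.1612e-04
  Equil     0.06747  0.004787     4.145
  solve Keq expr → x = 4.0806e-04; check Q = 2.7930e-05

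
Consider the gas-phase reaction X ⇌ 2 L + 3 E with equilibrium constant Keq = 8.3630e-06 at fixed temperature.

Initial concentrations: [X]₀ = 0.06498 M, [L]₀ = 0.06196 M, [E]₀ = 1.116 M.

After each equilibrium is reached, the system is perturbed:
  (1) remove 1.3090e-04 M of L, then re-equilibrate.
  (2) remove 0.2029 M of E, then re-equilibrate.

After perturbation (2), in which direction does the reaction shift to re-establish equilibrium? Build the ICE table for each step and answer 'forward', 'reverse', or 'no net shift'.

Q₀ = 0.08212 vs Keq = 8.3630e-06 ⇒ Q>K, reverse
Step 1:
                  X         L         E
  init      0.06498   0.06196     1.116
  Δ         0.03055   -0.0611  -0.09165
  eq        0.09553 8.6213e-04     1.024
  solve Keq expr → x = -0.03055; check Q = 8.3630e-06
Then remove 1.3090e-04 M of L.
Step 2:
                  X         L         E
  init      0.09553 7.3123e-04     1.024
  Δ       -6.5180e-05 1.3036e-04 1.9554e-04
  eq        0.09546 8.6159e-04     1.025
  solve Keq expr → x = 6.5180e-05; check Q = 8.3630e-06
Then remove 0.2029 M of E.
Step 3:
                  X         L         E
  init      0.09546 8.6159e-04    0.8216
  Δ       -1.6797e-04 3.3595e-04 5.0392e-04
  eq         0.0953  0.001198    0.8222
  solve Keq expr → x = 1.6797e-04; check Q = 8.3630e-06

Direction: forward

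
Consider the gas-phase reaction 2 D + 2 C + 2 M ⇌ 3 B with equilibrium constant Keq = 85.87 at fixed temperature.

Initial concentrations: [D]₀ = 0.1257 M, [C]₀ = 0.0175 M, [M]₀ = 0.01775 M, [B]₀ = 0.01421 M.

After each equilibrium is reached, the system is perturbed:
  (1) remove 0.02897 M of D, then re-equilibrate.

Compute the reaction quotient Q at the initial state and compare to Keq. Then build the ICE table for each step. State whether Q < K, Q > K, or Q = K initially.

Q₀ = 1882; Q > K (proceeds reverse)

Q₀ = 1882 vs Keq = 85.87 ⇒ Q>K, reverse
Step 1:
                    D           C           M           B
  init         0.1257      0.0175     0.01775     0.01421
  Δ          0.004715    0.004715    0.004715   -0.007072
  eq           0.1304     0.02221     0.02246    0.007138
  solve Keq expr → x = -0.002357; check Q = 85.87
Then remove 0.02897 M of D.
Step 2:
                    D           C           M           B
  init         0.1014     0.02221     0.02246    0.007138
  Δ        5.7843e-04  5.7843e-04  5.7843e-04 -8.6764e-04
  eq            0.102     0.02279     0.02304    0.006271
  solve Keq expr → x = -2.8921e-04; check Q = 85.87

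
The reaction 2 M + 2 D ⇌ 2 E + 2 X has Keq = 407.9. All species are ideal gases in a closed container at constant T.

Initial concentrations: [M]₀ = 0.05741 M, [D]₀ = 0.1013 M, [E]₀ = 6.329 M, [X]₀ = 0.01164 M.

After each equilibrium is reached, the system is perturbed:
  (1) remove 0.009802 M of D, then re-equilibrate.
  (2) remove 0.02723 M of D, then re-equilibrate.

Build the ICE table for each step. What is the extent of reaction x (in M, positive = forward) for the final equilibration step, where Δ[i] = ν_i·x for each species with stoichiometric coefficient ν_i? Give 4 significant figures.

x = -0.001698 M

Q₀ = 160.5 vs Keq = 407.9 ⇒ Q<K, forward
Step 1:
                   M          D          E          X
  I          0.05741     0.1013      6.329    0.01164
  C         -0.00463   -0.00463    0.00463    0.00463
  E          0.05278    0.09667      6.334    0.01627
  solve Keq expr → x = 0.002315; check Q = 407.9
Then remove 0.009802 M of D.
Step 2:
                   M          D          E          X
  I          0.05278    0.08687      6.334    0.01627
  C         0.001137   0.001137  -0.001137  -0.001137
  E          0.05392      0.088      6.332    0.01513
  solve Keq expr → x = -5.6835e-04; check Q = 407.9
Then remove 0.02723 M of D.
Step 3:
                   M          D          E          X
  I          0.05392    0.06077      6.332    0.01513
  C         0.003397   0.003397  -0.003397  -0.003397
  E          0.05731    0.06417      6.329    0.01174
  solve Keq expr → x = -0.001698; check Q = 407.9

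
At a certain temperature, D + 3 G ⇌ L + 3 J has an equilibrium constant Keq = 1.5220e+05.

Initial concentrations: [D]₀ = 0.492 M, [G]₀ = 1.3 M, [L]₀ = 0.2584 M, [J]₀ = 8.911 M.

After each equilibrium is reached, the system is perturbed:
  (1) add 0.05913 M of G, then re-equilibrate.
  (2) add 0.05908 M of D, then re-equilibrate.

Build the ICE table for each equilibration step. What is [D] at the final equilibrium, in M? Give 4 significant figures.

[D]_eq = 0.1905 M

Q₀ = 169.2 vs Keq = 1.5220e+05 ⇒ Q<K, forward
Step 1:
                    D           G           L           J
  I             0.492         1.3      0.2584       8.911
  C           -0.3365      -1.009      0.3365       1.009
  E            0.1555      0.2906      0.5949        9.92
  solve Keq expr → x = 0.3365; check Q = 1.5220e+05
Then add 0.05913 M of G.
Step 2:
                    D           G           L           J
  I            0.1555      0.3497      0.5949        9.92
  C          -0.01506    -0.04519     0.01506     0.04519
  E            0.1405      0.3045      0.6099       9.966
  solve Keq expr → x = 0.01506; check Q = 1.5220e+05
Then add 0.05908 M of D.
Step 3:
                    D           G           L           J
  I            0.1995      0.3045      0.6099       9.966
  C          -0.00909    -0.02727     0.00909     0.02727
  E            0.1905      0.2772       0.619       9.993
  solve Keq expr → x = 0.00909; check Q = 1.5220e+05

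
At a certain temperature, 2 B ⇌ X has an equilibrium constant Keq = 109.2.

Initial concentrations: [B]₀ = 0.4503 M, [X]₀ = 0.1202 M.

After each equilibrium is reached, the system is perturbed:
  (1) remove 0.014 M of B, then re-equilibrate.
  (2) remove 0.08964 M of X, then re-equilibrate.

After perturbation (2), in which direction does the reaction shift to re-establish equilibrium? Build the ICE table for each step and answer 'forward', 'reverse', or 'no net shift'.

Direction: forward

Q₀ = 0.5928 vs Keq = 109.2 ⇒ Q<K, forward
Step 1:
                    B           X
  I            0.4503      0.1202
  C           -0.3963      0.1982
  E           0.05399      0.3184
  solve Keq expr → x = 0.1982; check Q = 109.2
Then remove 0.014 M of B.
Step 2:
                    B           X
  I           0.03999      0.3184
  C           0.01343   -0.006714
  E           0.05342      0.3116
  solve Keq expr → x = -0.006714; check Q = 109.2
Then remove 0.08964 M of X.
Step 3:
                    B           X
  I           0.05342       0.222
  C         -0.007932    0.003966
  E           0.04549       0.226
  solve Keq expr → x = 0.003966; check Q = 109.2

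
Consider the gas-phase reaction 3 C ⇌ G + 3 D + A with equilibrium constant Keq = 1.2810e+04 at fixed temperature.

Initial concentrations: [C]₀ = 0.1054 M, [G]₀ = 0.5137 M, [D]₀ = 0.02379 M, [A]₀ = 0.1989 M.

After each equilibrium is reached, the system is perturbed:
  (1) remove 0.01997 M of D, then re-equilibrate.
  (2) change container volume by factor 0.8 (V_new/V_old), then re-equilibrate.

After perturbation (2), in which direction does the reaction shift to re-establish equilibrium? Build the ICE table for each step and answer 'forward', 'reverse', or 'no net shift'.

Direction: reverse

Q₀ = 0.001175 vs Keq = 1.2810e+04 ⇒ Q<K, forward
Step 1:
                   C          G          D          A
  Initial     0.1054     0.5137    0.02379     0.1989
  Change     -0.1027    0.03423     0.1027    0.03423
  Equil     0.002722     0.5479     0.1265     0.2331
  solve Keq expr → x = 0.03423; check Q = 1.2810e+04
Then remove 0.01997 M of D.
Step 2:
                   C          G          D          A
  Initial   0.002722     0.5479     0.1065     0.2331
  Change  -4.2013e-04 1.4004e-04 4.2013e-04 1.4004e-04
  Equil     0.002302     0.5481     0.1069     0.2333
  solve Keq expr → x = 1.4004e-04; check Q = 1.2810e+04
Then change container volume by factor 0.8 (V_new/V_old).
Step 3:
                   C          G          D          A
  Initial   0.002877     0.6851     0.1336     0.2916
  Change  4.4949e-04 -1.4983e-04 -4.4949e-04 -1.4983e-04
  Equil     0.003327     0.6849     0.1332     0.2914
  solve Keq expr → x = -1.4983e-04; check Q = 1.2810e+04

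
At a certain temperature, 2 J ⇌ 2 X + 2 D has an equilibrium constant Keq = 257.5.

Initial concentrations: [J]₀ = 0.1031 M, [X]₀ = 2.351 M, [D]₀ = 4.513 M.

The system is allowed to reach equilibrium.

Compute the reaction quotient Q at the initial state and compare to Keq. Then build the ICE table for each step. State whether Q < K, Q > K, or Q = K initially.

Q₀ = 1.0591e+04; Q > K (proceeds reverse)

Q₀ = 1.0591e+04 vs Keq = 257.5 ⇒ Q>K, reverse
Step 1:
                    J           X           D
  I            0.1031       2.351       4.513
  C            0.3978     -0.3978     -0.3978
  E            0.5009       1.953       4.115
  solve Keq expr → x = -0.1989; check Q = 257.5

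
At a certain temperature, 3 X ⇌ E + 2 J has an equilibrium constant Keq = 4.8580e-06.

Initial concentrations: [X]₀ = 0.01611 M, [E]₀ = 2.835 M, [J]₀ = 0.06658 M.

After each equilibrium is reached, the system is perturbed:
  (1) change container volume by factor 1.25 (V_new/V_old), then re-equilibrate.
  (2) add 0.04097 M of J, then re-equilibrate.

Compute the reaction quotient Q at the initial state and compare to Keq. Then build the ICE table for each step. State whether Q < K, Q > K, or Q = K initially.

Q₀ = 3006; Q > K (proceeds reverse)

Q₀ = 3006 vs Keq = 4.8580e-06 ⇒ Q>K, reverse
Step 1:
                  X         E         J
  init      0.01611     2.835   0.06658
  Δ         0.09979  -0.03326  -0.06653
  eq         0.1159     2.802 5.1958e-05
  solve Keq expr → x = -0.03326; check Q = 4.8580e-06
Then change container volume by factor 1.25 (V_new/V_old).
Step 2:
                  X         E         J
  init      0.09272     2.241 4.1566e-05
  Δ               0         0         0
  eq        0.09272     2.241 4.1566e-05
  solve Keq expr → x = 0; check Q = 4.8580e-06
Then add 0.04097 M of J.
Step 3:
                  X         E         J
  init      0.09272     2.241   0.04101
  Δ         0.06138  -0.02046  -0.04092
  eq         0.1541     2.221 8.9472e-05
  solve Keq expr → x = -0.02046; check Q = 4.8580e-06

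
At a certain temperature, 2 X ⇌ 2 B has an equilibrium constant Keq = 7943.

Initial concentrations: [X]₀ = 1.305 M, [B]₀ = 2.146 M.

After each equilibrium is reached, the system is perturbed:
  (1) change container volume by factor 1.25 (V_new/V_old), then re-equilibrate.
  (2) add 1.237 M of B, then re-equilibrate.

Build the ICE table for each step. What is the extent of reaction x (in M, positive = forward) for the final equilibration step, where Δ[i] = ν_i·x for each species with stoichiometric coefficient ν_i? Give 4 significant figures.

Q₀ = 2.704 vs Keq = 7943 ⇒ Q<K, forward
Step 1:
                  X         B
  init        1.305     2.146
  Δ          -1.267     1.267
  eq        0.03829     3.413
  solve Keq expr → x = 0.6334; check Q = 7943
Then change container volume by factor 1.25 (V_new/V_old).
Step 2:
                  X         B
  init      0.03063      2.73
  Δ               0         0
  eq        0.03063      2.73
  solve Keq expr → x = 0; check Q = 7943
Then add 1.237 M of B.
Step 3:
                  X         B
  init      0.03063     3.967
  Δ         0.01373  -0.01373
  eq        0.04436     3.953
  solve Keq expr → x = -0.006863; check Q = 7943

x = -0.006863 M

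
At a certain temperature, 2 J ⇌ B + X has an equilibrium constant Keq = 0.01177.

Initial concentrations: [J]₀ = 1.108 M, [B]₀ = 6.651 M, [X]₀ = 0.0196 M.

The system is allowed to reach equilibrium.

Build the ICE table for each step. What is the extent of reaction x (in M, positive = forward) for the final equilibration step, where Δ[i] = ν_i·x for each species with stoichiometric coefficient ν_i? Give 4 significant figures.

Q₀ = 0.1062 vs Keq = 0.01177 ⇒ Q>K, reverse
Step 1:
                   J          B          X
  I            1.108      6.651     0.0196
  C          0.03457   -0.01728   -0.01728
  E            1.143      6.634   0.002316
  solve Keq expr → x = -0.01728; check Q = 0.01177

x = -0.01728 M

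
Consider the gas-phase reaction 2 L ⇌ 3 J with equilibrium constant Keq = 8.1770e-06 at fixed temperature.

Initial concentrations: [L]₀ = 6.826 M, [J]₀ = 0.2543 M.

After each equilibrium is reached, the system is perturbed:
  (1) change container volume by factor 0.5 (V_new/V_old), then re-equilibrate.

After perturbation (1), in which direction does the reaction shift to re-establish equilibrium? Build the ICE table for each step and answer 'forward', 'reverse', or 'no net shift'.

Direction: reverse

Q₀ = 3.5294e-04 vs Keq = 8.1770e-06 ⇒ Q>K, reverse
Step 1:
                    L           J
  init          6.826      0.2543
  Δ            0.1206      -0.181
  eq            6.947     0.07335
  solve Keq expr → x = -0.06032; check Q = 8.1770e-06
Then change container volume by factor 0.5 (V_new/V_old).
Step 2:
                    L           J
  init          13.89      0.1467
  Δ            0.0201    -0.03015
  eq            13.91      0.1165
  solve Keq expr → x = -0.01005; check Q = 8.1770e-06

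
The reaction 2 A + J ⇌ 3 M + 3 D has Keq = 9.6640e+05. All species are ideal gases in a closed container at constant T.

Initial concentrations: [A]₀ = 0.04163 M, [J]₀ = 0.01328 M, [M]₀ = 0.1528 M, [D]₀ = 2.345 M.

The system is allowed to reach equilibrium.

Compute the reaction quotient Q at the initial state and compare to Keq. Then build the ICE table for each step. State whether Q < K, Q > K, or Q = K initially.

Q₀ = 1999; Q < K (proceeds forward)

Q₀ = 1999 vs Keq = 9.6640e+05 ⇒ Q<K, forward
Step 1:
                  A         J         M         D
  Initial   0.04163   0.01328    0.1528     2.345
  Change   -0.02578  -0.01289   0.03867   0.03867
  Equil     0.01585 3.9142e-04    0.1915     2.384
  solve Keq expr → x = 0.01289; check Q = 9.6640e+05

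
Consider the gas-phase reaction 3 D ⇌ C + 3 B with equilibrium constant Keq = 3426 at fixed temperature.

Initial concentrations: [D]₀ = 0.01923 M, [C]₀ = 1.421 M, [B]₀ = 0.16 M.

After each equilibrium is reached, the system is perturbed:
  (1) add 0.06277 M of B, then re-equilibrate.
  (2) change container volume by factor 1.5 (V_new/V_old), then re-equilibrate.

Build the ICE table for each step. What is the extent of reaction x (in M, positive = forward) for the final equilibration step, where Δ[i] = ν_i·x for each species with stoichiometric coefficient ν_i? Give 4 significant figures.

x = 4.4256e-04 M

Q₀ = 818.5 vs Keq = 3426 ⇒ Q<K, forward
Step 1:
                    D           C           B
  Initial     0.01923       1.421        0.16
  Change    -0.006785    0.002262    0.006785
  Equil       0.01244       1.423      0.1668
  solve Keq expr → x = 0.002262; check Q = 3426
Then add 0.06277 M of B.
Step 2:
                    D           C           B
  Initial     0.01244       1.423      0.2296
  Change     0.004353   -0.001451   -0.004353
  Equil        0.0168       1.422      0.2252
  solve Keq expr → x = -0.001451; check Q = 3426
Then change container volume by factor 1.5 (V_new/V_old).
Step 3:
                    D           C           B
  Initial      0.0112      0.9479      0.1501
  Change    -0.001328  4.4256e-04    0.001328
  Equil      0.009871      0.9483      0.1515
  solve Keq expr → x = 4.4256e-04; check Q = 3426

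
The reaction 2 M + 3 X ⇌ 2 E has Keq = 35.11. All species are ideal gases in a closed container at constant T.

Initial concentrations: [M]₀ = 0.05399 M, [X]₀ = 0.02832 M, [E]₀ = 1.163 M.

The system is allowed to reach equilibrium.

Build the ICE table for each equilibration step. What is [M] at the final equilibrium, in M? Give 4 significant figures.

Q₀ = 2.0429e+07 vs Keq = 35.11 ⇒ Q>K, reverse
Step 1:
                    M           X           E
  I           0.05399     0.02832       1.163
  C            0.3259      0.4888     -0.3259
  E            0.3799      0.5172      0.8371
  solve Keq expr → x = -0.1629; check Q = 35.11

[M]_eq = 0.3799 M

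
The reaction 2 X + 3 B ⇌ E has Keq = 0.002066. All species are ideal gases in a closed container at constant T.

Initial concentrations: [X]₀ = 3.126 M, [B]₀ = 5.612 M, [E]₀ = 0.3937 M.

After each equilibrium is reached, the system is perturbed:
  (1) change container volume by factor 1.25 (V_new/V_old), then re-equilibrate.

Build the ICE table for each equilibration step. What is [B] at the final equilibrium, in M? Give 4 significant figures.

[B]_eq = 3.87 M

Q₀ = 2.2795e-04 vs Keq = 0.002066 ⇒ Q<K, forward
Step 1:
                  X         B         E
  Initial     3.126     5.612    0.3937
  Change    -0.8754    -1.313    0.4377
  Equil       2.251     4.299    0.8314
  solve Keq expr → x = 0.4377; check Q = 0.002066
Then change container volume by factor 1.25 (V_new/V_old).
Step 2:
                  X         B         E
  Initial       1.8     3.439    0.6651
  Change      0.287    0.4305   -0.1435
  Equil       2.087      3.87    0.5216
  solve Keq expr → x = -0.1435; check Q = 0.002066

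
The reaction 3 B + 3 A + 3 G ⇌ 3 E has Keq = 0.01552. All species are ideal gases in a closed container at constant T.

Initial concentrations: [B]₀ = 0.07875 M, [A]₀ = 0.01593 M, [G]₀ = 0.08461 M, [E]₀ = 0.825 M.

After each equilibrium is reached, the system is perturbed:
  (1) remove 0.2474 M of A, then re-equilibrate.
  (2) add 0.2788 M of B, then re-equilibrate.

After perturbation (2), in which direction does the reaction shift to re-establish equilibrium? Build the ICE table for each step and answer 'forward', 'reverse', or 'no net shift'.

Direction: forward

Q₀ = 4.6957e+11 vs Keq = 0.01552 ⇒ Q>K, reverse
Step 1:
                    B           A           G           E
  init        0.07875     0.01593     0.08461       0.825
  Δ             0.711       0.711       0.711      -0.711
  eq           0.7898       0.727      0.7957       0.114
  solve Keq expr → x = -0.237; check Q = 0.01552
Then remove 0.2474 M of A.
Step 2:
                    B           A           G           E
  init         0.7898      0.4796      0.7957       0.114
  Δ           0.02849     0.02849     0.02849    -0.02849
  eq           0.8183      0.5081      0.8241     0.08547
  solve Keq expr → x = -0.009496; check Q = 0.01552
Then add 0.2788 M of B.
Step 3:
                    B           A           G           E
  init          1.097      0.5081      0.8241     0.08547
  Δ          -0.01999    -0.01999    -0.01999     0.01999
  eq            1.077      0.4881      0.8042      0.1055
  solve Keq expr → x = 0.006662; check Q = 0.01552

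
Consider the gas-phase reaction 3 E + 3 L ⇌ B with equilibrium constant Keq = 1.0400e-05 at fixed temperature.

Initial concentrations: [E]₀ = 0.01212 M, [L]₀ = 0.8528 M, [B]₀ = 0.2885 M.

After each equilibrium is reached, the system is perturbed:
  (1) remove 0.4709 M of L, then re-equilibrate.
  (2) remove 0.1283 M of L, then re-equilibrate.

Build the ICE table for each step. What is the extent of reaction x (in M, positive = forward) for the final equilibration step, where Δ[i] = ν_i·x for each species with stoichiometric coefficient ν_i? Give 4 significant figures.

Q₀ = 2.6127e+05 vs Keq = 1.0400e-05 ⇒ Q>K, reverse
Step 1:
                    E           L           B
  I           0.01212      0.8528      0.2885
  C            0.8654      0.8654     -0.2885
  E            0.8775       1.718  3.5646e-05
  solve Keq expr → x = -0.2885; check Q = 1.0400e-05
Then remove 0.4709 M of L.
Step 2:
                    E           L           B
  I            0.8775       1.247  3.5646e-05
  C        6.6013e-05  6.6013e-05 -2.2004e-05
  E            0.8776       1.247  1.3642e-05
  solve Keq expr → x = -2.2004e-05; check Q = 1.0400e-05
Then remove 0.1283 M of L.
Step 3:
                    E           L           B
  I            0.8776       1.119  1.3642e-05
  C        1.1372e-05  1.1372e-05 -3.7906e-06
  E            0.8776       1.119  9.8510e-06
  solve Keq expr → x = -3.7906e-06; check Q = 1.0400e-05

x = -3.7906e-06 M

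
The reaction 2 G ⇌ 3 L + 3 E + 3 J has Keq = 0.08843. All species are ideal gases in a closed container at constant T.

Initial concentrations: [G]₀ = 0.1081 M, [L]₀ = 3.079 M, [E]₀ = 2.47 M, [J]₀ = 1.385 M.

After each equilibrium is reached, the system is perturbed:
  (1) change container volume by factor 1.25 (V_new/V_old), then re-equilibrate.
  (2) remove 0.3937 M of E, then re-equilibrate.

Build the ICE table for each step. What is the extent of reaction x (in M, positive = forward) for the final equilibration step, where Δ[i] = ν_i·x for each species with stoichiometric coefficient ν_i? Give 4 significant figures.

Q₀ = 1.0000e+05 vs Keq = 0.08843 ⇒ Q>K, reverse
Step 1:
                    G           L           E           J
  Initial      0.1081       3.079        2.47       1.385
  Change        0.805      -1.208      -1.208      -1.208
  Equil        0.9131       1.871       1.262      0.1775
  solve Keq expr → x = -0.4025; check Q = 0.08843
Then change container volume by factor 1.25 (V_new/V_old).
Step 2:
                    G           L           E           J
  Initial      0.7305       1.497        1.01       0.142
  Change     -0.04315     0.06473     0.06473     0.06473
  Equil        0.6873       1.562       1.075      0.2067
  solve Keq expr → x = 0.02158; check Q = 0.08843
Then remove 0.3937 M of E.
Step 3:
                    G           L           E           J
  Initial      0.6873       1.562       0.681      0.2067
  Change     -0.04412     0.06618     0.06618     0.06618
  Equil        0.6432       1.628      0.7472      0.2729
  solve Keq expr → x = 0.02206; check Q = 0.08843

x = 0.02206 M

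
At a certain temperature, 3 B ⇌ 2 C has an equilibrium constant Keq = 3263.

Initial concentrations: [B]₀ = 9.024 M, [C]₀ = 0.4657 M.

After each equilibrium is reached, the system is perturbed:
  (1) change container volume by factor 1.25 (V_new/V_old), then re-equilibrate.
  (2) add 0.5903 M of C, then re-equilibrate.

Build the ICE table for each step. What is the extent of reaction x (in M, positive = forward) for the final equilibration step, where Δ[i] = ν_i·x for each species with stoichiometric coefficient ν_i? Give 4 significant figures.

x = -0.004975 M

Q₀ = 2.9513e-04 vs Keq = 3263 ⇒ Q<K, forward
Step 1:
                   B          C
  init         9.024     0.4657
  Δ           -8.793      5.862
  eq          0.2307      6.328
  solve Keq expr → x = 2.931; check Q = 3263
Then change container volume by factor 1.25 (V_new/V_old).
Step 2:
                   B          C
  init        0.1845      5.062
  Δ            0.014  -0.009336
  eq          0.1985      5.053
  solve Keq expr → x = -0.004668; check Q = 3263
Then add 0.5903 M of C.
Step 3:
                   B          C
  init        0.1985      5.643
  Δ          0.01492  -0.009949
  eq          0.2135      5.633
  solve Keq expr → x = -0.004975; check Q = 3263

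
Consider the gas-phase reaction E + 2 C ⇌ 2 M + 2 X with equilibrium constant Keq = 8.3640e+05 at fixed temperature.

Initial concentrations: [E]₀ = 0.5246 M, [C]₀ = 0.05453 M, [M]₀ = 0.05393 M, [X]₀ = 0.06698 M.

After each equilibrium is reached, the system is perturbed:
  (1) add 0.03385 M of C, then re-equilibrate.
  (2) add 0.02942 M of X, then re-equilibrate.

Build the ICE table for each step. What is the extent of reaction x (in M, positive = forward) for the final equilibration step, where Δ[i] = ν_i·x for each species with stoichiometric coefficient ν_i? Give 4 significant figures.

Q₀ = 0.008365 vs Keq = 8.3640e+05 ⇒ Q<K, forward
Step 1:
                  E         C         M         X
  I          0.5246   0.05453   0.05393   0.06698
  C        -0.02725  -0.05451   0.05451   0.05451
  E          0.4973 2.0426e-05    0.1084    0.1215
  solve Keq expr → x = 0.02725; check Q = 8.3640e+05
Then add 0.03385 M of C.
Step 2:
                  E         C         M         X
  I          0.4973   0.03387    0.1084    0.1215
  C        -0.01692  -0.03384   0.03384   0.03384
  E          0.4804 3.4862e-05    0.1423    0.1553
  solve Keq expr → x = 0.01692; check Q = 8.3640e+05
Then add 0.02942 M of X.
Step 3:
                  E         C         M         X
  I          0.4804 3.4862e-05    0.1423    0.1847
  C       3.2998e-06 6.5996e-06 -6.5996e-06 -6.5996e-06
  E          0.4804 4.1461e-05    0.1423    0.1847
  solve Keq expr → x = -3.2998e-06; check Q = 8.3640e+05

x = -3.2998e-06 M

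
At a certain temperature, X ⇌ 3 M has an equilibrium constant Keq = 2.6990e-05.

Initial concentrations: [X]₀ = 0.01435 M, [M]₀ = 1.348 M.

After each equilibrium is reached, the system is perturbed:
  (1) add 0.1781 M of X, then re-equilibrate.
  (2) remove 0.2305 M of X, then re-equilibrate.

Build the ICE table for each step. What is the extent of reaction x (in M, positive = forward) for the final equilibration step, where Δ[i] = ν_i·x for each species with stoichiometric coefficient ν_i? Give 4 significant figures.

x = -0.001195 M

Q₀ = 170.7 vs Keq = 2.6990e-05 ⇒ Q>K, reverse
Step 1:
                   X          M
  init       0.01435      1.348
  Δ           0.4416     -1.325
  eq           0.456    0.02309
  solve Keq expr → x = -0.4416; check Q = 2.6990e-05
Then add 0.1781 M of X.
Step 2:
                   X          M
  init        0.6341    0.02309
  Δ       -8.9006e-04    0.00267
  eq          0.6332    0.02576
  solve Keq expr → x = 8.9006e-04; check Q = 2.6990e-05
Then remove 0.2305 M of X.
Step 3:
                   X          M
  init        0.4027    0.02576
  Δ         0.001195  -0.003585
  eq          0.4039    0.02217
  solve Keq expr → x = -0.001195; check Q = 2.6990e-05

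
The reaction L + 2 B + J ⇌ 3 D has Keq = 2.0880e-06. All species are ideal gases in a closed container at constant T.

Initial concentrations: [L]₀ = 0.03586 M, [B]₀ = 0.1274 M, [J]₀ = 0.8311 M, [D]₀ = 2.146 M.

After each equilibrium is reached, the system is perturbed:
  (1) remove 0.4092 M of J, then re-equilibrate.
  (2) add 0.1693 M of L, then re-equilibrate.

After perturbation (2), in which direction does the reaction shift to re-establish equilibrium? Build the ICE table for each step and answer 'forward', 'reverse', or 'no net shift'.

Q₀ = 2.0431e+04 vs Keq = 2.0880e-06 ⇒ Q>K, reverse
Step 1:
                   L          B          J          D
  Initial    0.03586     0.1274     0.8311      2.146
  Change      0.7094      1.419     0.7094     -2.128
  Equil       0.7452      1.546       1.54    0.01789
  solve Keq expr → x = -0.7094; check Q = 2.0880e-06
Then remove 0.4092 M of J.
Step 2:
                   L          B          J          D
  Initial     0.7452      1.546      1.131    0.01789
  Change  5.7836e-04   0.001157 5.7836e-04  -0.001735
  Equil       0.7458      1.547      1.132    0.01616
  solve Keq expr → x = -5.7836e-04; check Q = 2.0880e-06
Then add 0.1693 M of L.
Step 3:
                   L          B          J          D
  Initial     0.9151      1.547      1.132    0.01616
  Change  -3.7682e-04 -7.5365e-04 -3.7682e-04    0.00113
  Equil       0.9147      1.547      1.131    0.01729
  solve Keq expr → x = 3.7682e-04; check Q = 2.0880e-06

Direction: forward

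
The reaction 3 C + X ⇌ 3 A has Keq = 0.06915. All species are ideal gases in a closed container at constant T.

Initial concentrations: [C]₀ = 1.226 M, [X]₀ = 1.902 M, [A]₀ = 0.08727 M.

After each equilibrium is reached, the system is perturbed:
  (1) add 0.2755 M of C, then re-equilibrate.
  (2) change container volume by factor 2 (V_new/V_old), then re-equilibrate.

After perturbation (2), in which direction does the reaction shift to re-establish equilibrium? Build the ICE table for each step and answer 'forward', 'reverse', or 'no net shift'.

Q₀ = 1.8963e-04 vs Keq = 0.06915 ⇒ Q<K, forward
Step 1:
                   C          X          A
  I            1.226      1.902    0.08727
  C          -0.3493    -0.1164     0.3493
  E           0.8767      1.786     0.4366
  solve Keq expr → x = 0.1164; check Q = 0.06915
Then add 0.2755 M of C.
Step 2:
                   C          X          A
  I            1.152      1.786     0.4366
  C          -0.0896   -0.02987     0.0896
  E            1.063      1.756     0.5262
  solve Keq expr → x = 0.02987; check Q = 0.06915
Then change container volume by factor 2 (V_new/V_old).
Step 3:
                   C          X          A
  I           0.5313     0.8779     0.2631
  C          0.03819    0.01273   -0.03819
  E           0.5695     0.8906     0.2249
  solve Keq expr → x = -0.01273; check Q = 0.06915

Direction: reverse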